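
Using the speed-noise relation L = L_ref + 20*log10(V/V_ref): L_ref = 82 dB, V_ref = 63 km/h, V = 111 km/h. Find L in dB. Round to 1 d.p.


V/V_ref = 111 / 63 = 1.761905
log10(1.761905) = 0.245982
20 * 0.245982 = 4.9196
L = 82 + 4.9196 = 86.9 dB

86.9


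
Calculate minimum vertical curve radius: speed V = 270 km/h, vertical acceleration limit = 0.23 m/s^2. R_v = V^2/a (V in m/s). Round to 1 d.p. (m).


Convert speed: V = 270 / 3.6 = 75.0 m/s
V^2 = 5625.0 m^2/s^2
R_v = 5625.0 / 0.23
R_v = 24456.5 m

24456.5


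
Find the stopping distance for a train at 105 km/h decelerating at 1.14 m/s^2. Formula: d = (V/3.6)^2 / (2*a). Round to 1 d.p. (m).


Convert speed: V = 105 / 3.6 = 29.1667 m/s
V^2 = 850.6944
d = 850.6944 / (2 * 1.14)
d = 850.6944 / 2.28
d = 373.1 m

373.1


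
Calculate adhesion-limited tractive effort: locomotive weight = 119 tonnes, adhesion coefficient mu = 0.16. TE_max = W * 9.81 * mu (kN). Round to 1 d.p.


TE_max = W * g * mu
TE_max = 119 * 9.81 * 0.16
TE_max = 1167.39 * 0.16
TE_max = 186.8 kN

186.8


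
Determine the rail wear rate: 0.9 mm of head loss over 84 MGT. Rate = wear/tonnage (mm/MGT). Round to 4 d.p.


Wear rate = total wear / cumulative tonnage
Rate = 0.9 / 84
Rate = 0.0107 mm/MGT

0.0107


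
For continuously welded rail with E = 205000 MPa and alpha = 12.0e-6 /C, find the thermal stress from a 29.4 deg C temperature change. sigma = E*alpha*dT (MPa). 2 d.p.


sigma = E * alpha * dT
sigma = 205000 * 12.0e-6 * 29.4
sigma = 2.46 * 29.4
sigma = 72.32 MPa

72.32


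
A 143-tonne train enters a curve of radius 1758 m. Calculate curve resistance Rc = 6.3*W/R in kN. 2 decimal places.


Rc = 6.3 * W / R
Rc = 6.3 * 143 / 1758
Rc = 900.9 / 1758
Rc = 0.51 kN

0.51


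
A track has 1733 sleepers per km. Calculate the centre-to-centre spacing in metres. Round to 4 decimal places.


Spacing = 1000 m / number of sleepers
Spacing = 1000 / 1733
Spacing = 0.5770 m

0.5770


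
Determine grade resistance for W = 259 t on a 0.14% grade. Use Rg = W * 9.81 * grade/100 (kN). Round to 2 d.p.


Rg = W * 9.81 * grade / 100
Rg = 259 * 9.81 * 0.14 / 100
Rg = 2540.79 * 0.0014
Rg = 3.56 kN

3.56


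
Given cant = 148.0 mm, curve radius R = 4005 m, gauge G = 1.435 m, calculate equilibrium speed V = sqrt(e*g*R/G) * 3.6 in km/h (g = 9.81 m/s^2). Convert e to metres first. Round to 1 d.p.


Convert cant: e = 148.0 mm = 0.1480 m
V_ms = sqrt(0.1480 * 9.81 * 4005 / 1.435)
V_ms = sqrt(4052.11108) = 63.6562 m/s
V = 63.6562 * 3.6 = 229.2 km/h

229.2


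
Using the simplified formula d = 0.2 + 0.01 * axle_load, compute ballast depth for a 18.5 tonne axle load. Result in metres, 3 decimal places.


d = 0.2 + 0.01 * 18.5
d = 0.2 + 0.185
d = 0.385 m

0.385


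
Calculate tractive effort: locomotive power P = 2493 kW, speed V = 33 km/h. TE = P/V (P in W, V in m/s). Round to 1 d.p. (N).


Convert: P = 2493 kW = 2493000 W
V = 33 / 3.6 = 9.1667 m/s
TE = 2493000 / 9.1667
TE = 271963.6 N

271963.6


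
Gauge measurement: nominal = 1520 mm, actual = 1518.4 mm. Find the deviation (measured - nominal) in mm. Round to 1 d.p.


Deviation = measured - nominal
Deviation = 1518.4 - 1520
Deviation = -1.6 mm

-1.6


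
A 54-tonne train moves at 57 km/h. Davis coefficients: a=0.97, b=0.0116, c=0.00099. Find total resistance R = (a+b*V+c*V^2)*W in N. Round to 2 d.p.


b*V = 0.0116 * 57 = 0.6612
c*V^2 = 0.00099 * 3249 = 3.21651
R_per_t = 0.97 + 0.6612 + 3.21651 = 4.84771 N/t
R_total = 4.84771 * 54 = 261.78 N

261.78


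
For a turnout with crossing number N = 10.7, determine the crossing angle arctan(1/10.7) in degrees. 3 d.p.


1/N = 1/10.7 = 0.093458
angle = arctan(0.093458) = 0.093187 rad
angle = 0.093187 * 180/pi = 5.339 degrees

5.339


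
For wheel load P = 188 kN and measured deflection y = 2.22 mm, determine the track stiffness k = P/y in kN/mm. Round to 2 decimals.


Track stiffness k = P / y
k = 188 / 2.22
k = 84.68 kN/mm

84.68


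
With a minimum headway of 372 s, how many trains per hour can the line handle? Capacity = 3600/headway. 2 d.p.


Capacity = 3600 / headway
Capacity = 3600 / 372
Capacity = 9.68 trains/hour

9.68


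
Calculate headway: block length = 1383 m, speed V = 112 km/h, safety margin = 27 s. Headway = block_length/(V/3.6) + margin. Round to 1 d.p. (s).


V = 112 / 3.6 = 31.1111 m/s
Block traversal time = 1383 / 31.1111 = 44.4536 s
Headway = 44.4536 + 27
Headway = 71.5 s

71.5


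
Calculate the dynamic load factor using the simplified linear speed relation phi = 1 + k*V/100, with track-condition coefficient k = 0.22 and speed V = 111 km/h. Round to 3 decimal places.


phi = 1 + k * V / 100
phi = 1 + 0.22 * 111 / 100
phi = 1 + 0.2442
phi = 1.244

1.244


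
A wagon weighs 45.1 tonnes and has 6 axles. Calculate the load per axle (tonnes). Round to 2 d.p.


Load per axle = total weight / number of axles
Load = 45.1 / 6
Load = 7.52 tonnes

7.52


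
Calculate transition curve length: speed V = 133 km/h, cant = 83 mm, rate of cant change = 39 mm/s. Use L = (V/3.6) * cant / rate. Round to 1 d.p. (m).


Convert speed: V = 133 / 3.6 = 36.9444 m/s
L = 36.9444 * 83 / 39
L = 3066.3889 / 39
L = 78.6 m

78.6


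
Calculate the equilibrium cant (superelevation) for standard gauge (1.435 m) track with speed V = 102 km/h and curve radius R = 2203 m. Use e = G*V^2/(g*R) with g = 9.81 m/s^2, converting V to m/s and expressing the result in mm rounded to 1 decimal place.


Convert speed: V = 102 / 3.6 = 28.3333 m/s
Apply formula: e = 1.435 * 28.3333^2 / (9.81 * 2203)
e = 1.435 * 802.7778 / 21611.43
e = 0.053304 m = 53.3 mm

53.3


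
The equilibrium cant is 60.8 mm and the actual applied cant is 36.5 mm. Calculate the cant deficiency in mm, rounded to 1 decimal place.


Cant deficiency = equilibrium cant - actual cant
CD = 60.8 - 36.5
CD = 24.3 mm

24.3


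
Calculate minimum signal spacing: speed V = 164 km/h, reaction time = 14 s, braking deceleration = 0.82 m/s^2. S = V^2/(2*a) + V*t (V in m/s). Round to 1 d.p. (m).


V = 164 / 3.6 = 45.5556 m/s
Braking distance = 45.5556^2 / (2*0.82) = 1265.4321 m
Sighting distance = 45.5556 * 14 = 637.7778 m
S = 1265.4321 + 637.7778 = 1903.2 m

1903.2


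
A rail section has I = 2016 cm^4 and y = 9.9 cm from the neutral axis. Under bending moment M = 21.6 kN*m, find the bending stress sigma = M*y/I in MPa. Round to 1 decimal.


Convert units:
M = 21.6 kN*m = 21600000 N*mm
y = 9.9 cm = 99 mm
I = 2016 cm^4 = 20160000 mm^4
sigma = 21600000 * 99 / 20160000
sigma = 106.1 MPa

106.1


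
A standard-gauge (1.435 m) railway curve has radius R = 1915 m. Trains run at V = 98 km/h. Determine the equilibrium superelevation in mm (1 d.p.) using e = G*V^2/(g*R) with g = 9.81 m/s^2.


Convert speed: V = 98 / 3.6 = 27.2222 m/s
Apply formula: e = 1.435 * 27.2222^2 / (9.81 * 1915)
e = 1.435 * 741.0494 / 18786.15
e = 0.056606 m = 56.6 mm

56.6


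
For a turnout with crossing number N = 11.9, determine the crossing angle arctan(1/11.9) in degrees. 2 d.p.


1/N = 1/11.9 = 0.084034
angle = arctan(0.084034) = 0.083837 rad
angle = 0.083837 * 180/pi = 4.80 degrees

4.80


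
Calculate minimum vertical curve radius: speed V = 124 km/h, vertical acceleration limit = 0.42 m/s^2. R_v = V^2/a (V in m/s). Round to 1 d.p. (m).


Convert speed: V = 124 / 3.6 = 34.4444 m/s
V^2 = 1186.4198 m^2/s^2
R_v = 1186.4198 / 0.42
R_v = 2824.8 m

2824.8


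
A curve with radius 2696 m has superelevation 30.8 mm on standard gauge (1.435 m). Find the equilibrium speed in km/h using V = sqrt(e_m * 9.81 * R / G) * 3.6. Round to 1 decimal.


Convert cant: e = 30.8 mm = 0.0308 m
V_ms = sqrt(0.0308 * 9.81 * 2696 / 1.435)
V_ms = sqrt(567.659239) = 23.8256 m/s
V = 23.8256 * 3.6 = 85.8 km/h

85.8


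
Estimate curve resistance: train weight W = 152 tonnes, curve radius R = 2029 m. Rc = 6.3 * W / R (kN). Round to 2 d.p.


Rc = 6.3 * W / R
Rc = 6.3 * 152 / 2029
Rc = 957.6 / 2029
Rc = 0.47 kN

0.47


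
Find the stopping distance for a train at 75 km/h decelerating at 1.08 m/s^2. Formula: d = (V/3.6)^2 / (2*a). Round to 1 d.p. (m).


Convert speed: V = 75 / 3.6 = 20.8333 m/s
V^2 = 434.0278
d = 434.0278 / (2 * 1.08)
d = 434.0278 / 2.16
d = 200.9 m

200.9


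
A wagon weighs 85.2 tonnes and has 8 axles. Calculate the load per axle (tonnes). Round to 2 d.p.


Load per axle = total weight / number of axles
Load = 85.2 / 8
Load = 10.65 tonnes

10.65


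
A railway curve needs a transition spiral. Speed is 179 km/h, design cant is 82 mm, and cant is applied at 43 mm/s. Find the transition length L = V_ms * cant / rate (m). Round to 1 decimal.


Convert speed: V = 179 / 3.6 = 49.7222 m/s
L = 49.7222 * 82 / 43
L = 4077.2222 / 43
L = 94.8 m

94.8


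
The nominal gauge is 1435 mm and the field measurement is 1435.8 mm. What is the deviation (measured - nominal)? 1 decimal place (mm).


Deviation = measured - nominal
Deviation = 1435.8 - 1435
Deviation = 0.8 mm

0.8


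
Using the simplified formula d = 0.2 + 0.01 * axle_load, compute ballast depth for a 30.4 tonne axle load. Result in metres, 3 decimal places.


d = 0.2 + 0.01 * 30.4
d = 0.2 + 0.304
d = 0.504 m

0.504


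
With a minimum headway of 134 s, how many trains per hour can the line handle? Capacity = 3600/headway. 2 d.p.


Capacity = 3600 / headway
Capacity = 3600 / 134
Capacity = 26.87 trains/hour

26.87


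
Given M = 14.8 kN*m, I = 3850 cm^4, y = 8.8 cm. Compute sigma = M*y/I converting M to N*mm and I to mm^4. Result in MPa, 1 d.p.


Convert units:
M = 14.8 kN*m = 14800000 N*mm
y = 8.8 cm = 88 mm
I = 3850 cm^4 = 38500000 mm^4
sigma = 14800000 * 88 / 38500000
sigma = 33.8 MPa

33.8


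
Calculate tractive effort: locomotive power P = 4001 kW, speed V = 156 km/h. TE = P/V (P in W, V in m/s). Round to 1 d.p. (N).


Convert: P = 4001 kW = 4001000 W
V = 156 / 3.6 = 43.3333 m/s
TE = 4001000 / 43.3333
TE = 92330.8 N

92330.8


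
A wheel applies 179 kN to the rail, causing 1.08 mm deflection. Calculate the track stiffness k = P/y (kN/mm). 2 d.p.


Track stiffness k = P / y
k = 179 / 1.08
k = 165.74 kN/mm

165.74


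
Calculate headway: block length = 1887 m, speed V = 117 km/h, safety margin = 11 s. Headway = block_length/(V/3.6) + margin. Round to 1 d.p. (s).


V = 117 / 3.6 = 32.5 m/s
Block traversal time = 1887 / 32.5 = 58.0615 s
Headway = 58.0615 + 11
Headway = 69.1 s

69.1


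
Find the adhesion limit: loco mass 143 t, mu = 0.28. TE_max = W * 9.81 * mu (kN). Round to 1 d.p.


TE_max = W * g * mu
TE_max = 143 * 9.81 * 0.28
TE_max = 1402.83 * 0.28
TE_max = 392.8 kN

392.8


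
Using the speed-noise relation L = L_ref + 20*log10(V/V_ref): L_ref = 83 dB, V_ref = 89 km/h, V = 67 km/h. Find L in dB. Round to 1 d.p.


V/V_ref = 67 / 89 = 0.752809
log10(0.752809) = -0.123315
20 * -0.123315 = -2.4663
L = 83 + -2.4663 = 80.5 dB

80.5


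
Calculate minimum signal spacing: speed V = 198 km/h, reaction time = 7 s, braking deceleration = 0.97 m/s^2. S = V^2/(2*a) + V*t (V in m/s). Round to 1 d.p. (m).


V = 198 / 3.6 = 55.0 m/s
Braking distance = 55.0^2 / (2*0.97) = 1559.2784 m
Sighting distance = 55.0 * 7 = 385.0 m
S = 1559.2784 + 385.0 = 1944.3 m

1944.3


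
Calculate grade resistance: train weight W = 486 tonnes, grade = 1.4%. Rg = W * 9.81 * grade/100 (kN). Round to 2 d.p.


Rg = W * 9.81 * grade / 100
Rg = 486 * 9.81 * 1.4 / 100
Rg = 4767.66 * 0.014
Rg = 66.75 kN

66.75


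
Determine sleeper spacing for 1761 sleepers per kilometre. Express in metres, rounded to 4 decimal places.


Spacing = 1000 m / number of sleepers
Spacing = 1000 / 1761
Spacing = 0.5679 m

0.5679


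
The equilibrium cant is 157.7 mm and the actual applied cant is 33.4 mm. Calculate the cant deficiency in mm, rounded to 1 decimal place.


Cant deficiency = equilibrium cant - actual cant
CD = 157.7 - 33.4
CD = 124.3 mm

124.3


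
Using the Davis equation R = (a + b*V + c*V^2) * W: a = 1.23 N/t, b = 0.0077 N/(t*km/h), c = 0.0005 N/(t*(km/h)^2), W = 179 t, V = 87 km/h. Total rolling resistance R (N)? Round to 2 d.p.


b*V = 0.0077 * 87 = 0.6699
c*V^2 = 0.0005 * 7569 = 3.7845
R_per_t = 1.23 + 0.6699 + 3.7845 = 5.6844 N/t
R_total = 5.6844 * 179 = 1017.51 N

1017.51


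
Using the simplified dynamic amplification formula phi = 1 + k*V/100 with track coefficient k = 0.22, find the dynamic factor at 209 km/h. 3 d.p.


phi = 1 + k * V / 100
phi = 1 + 0.22 * 209 / 100
phi = 1 + 0.4598
phi = 1.460

1.460


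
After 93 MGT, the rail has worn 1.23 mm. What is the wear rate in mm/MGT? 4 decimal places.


Wear rate = total wear / cumulative tonnage
Rate = 1.23 / 93
Rate = 0.0132 mm/MGT

0.0132


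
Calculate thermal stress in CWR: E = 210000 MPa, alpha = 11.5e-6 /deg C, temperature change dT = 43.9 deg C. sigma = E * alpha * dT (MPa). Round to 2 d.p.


sigma = E * alpha * dT
sigma = 210000 * 11.5e-6 * 43.9
sigma = 2.415 * 43.9
sigma = 106.02 MPa

106.02


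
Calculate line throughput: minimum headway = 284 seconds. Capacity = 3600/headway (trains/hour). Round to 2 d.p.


Capacity = 3600 / headway
Capacity = 3600 / 284
Capacity = 12.68 trains/hour

12.68


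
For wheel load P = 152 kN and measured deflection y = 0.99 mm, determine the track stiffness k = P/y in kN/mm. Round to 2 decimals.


Track stiffness k = P / y
k = 152 / 0.99
k = 153.54 kN/mm

153.54


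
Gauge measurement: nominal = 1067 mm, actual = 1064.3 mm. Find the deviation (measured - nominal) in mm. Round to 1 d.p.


Deviation = measured - nominal
Deviation = 1064.3 - 1067
Deviation = -2.7 mm

-2.7


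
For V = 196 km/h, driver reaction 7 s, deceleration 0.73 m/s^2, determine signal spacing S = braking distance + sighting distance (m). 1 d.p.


V = 196 / 3.6 = 54.4444 m/s
Braking distance = 54.4444^2 / (2*0.73) = 2030.2723 m
Sighting distance = 54.4444 * 7 = 381.1111 m
S = 2030.2723 + 381.1111 = 2411.4 m

2411.4


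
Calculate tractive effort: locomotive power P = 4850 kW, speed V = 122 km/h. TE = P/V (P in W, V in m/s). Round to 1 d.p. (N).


Convert: P = 4850 kW = 4850000 W
V = 122 / 3.6 = 33.8889 m/s
TE = 4850000 / 33.8889
TE = 143114.8 N

143114.8


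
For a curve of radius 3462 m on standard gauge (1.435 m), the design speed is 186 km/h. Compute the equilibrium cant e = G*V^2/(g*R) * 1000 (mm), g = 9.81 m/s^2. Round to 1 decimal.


Convert speed: V = 186 / 3.6 = 51.6667 m/s
Apply formula: e = 1.435 * 51.6667^2 / (9.81 * 3462)
e = 1.435 * 2669.4444 / 33962.22
e = 0.112792 m = 112.8 mm

112.8


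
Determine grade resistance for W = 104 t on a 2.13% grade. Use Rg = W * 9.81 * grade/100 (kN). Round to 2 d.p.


Rg = W * 9.81 * grade / 100
Rg = 104 * 9.81 * 2.13 / 100
Rg = 1020.24 * 0.0213
Rg = 21.73 kN

21.73


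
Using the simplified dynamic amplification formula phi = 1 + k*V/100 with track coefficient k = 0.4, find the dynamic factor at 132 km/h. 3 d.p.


phi = 1 + k * V / 100
phi = 1 + 0.4 * 132 / 100
phi = 1 + 0.528
phi = 1.528

1.528


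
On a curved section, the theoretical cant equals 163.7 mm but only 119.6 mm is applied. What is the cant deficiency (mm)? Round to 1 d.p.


Cant deficiency = equilibrium cant - actual cant
CD = 163.7 - 119.6
CD = 44.1 mm

44.1


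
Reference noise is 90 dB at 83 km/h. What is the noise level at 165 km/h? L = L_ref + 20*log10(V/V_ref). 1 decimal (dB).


V/V_ref = 165 / 83 = 1.987952
log10(1.987952) = 0.298406
20 * 0.298406 = 5.9681
L = 90 + 5.9681 = 96.0 dB

96.0


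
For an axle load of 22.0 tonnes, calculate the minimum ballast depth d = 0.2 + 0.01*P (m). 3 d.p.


d = 0.2 + 0.01 * 22.0
d = 0.2 + 0.22
d = 0.420 m

0.420


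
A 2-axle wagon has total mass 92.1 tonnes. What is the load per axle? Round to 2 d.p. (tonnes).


Load per axle = total weight / number of axles
Load = 92.1 / 2
Load = 46.05 tonnes

46.05


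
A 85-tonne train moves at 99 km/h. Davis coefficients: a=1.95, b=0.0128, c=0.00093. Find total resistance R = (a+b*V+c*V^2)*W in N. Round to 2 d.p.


b*V = 0.0128 * 99 = 1.2672
c*V^2 = 0.00093 * 9801 = 9.11493
R_per_t = 1.95 + 1.2672 + 9.11493 = 12.33213 N/t
R_total = 12.33213 * 85 = 1048.23 N

1048.23


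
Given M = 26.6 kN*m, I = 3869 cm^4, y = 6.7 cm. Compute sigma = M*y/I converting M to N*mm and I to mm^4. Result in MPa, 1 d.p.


Convert units:
M = 26.6 kN*m = 26600000 N*mm
y = 6.7 cm = 67 mm
I = 3869 cm^4 = 38690000 mm^4
sigma = 26600000 * 67 / 38690000
sigma = 46.1 MPa

46.1


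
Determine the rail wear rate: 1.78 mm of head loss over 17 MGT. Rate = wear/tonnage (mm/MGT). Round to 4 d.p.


Wear rate = total wear / cumulative tonnage
Rate = 1.78 / 17
Rate = 0.1047 mm/MGT

0.1047


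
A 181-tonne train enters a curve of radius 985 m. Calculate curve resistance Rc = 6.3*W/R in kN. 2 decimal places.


Rc = 6.3 * W / R
Rc = 6.3 * 181 / 985
Rc = 1140.3 / 985
Rc = 1.16 kN

1.16


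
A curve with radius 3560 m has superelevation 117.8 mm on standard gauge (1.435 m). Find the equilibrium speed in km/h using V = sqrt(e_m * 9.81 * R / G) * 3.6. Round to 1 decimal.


Convert cant: e = 117.8 mm = 0.1178 m
V_ms = sqrt(0.1178 * 9.81 * 3560 / 1.435)
V_ms = sqrt(2866.89901) = 53.5434 m/s
V = 53.5434 * 3.6 = 192.8 km/h

192.8


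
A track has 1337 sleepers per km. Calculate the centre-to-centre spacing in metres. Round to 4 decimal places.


Spacing = 1000 m / number of sleepers
Spacing = 1000 / 1337
Spacing = 0.7479 m

0.7479


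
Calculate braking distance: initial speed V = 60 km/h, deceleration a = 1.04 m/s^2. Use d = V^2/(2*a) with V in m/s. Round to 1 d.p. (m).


Convert speed: V = 60 / 3.6 = 16.6667 m/s
V^2 = 277.7778
d = 277.7778 / (2 * 1.04)
d = 277.7778 / 2.08
d = 133.5 m

133.5


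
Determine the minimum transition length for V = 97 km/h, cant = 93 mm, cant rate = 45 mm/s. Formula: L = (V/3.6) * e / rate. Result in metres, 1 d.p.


Convert speed: V = 97 / 3.6 = 26.9444 m/s
L = 26.9444 * 93 / 45
L = 2505.8333 / 45
L = 55.7 m

55.7


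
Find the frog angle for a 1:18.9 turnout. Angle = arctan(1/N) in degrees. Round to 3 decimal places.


1/N = 1/18.9 = 0.05291
angle = arctan(0.05291) = 0.052861 rad
angle = 0.052861 * 180/pi = 3.029 degrees

3.029


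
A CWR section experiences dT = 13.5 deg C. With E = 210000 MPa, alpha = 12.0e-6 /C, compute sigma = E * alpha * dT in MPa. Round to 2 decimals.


sigma = E * alpha * dT
sigma = 210000 * 12.0e-6 * 13.5
sigma = 2.52 * 13.5
sigma = 34.02 MPa

34.02


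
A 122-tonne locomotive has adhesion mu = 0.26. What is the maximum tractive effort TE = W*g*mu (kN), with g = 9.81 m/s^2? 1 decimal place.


TE_max = W * g * mu
TE_max = 122 * 9.81 * 0.26
TE_max = 1196.82 * 0.26
TE_max = 311.2 kN

311.2


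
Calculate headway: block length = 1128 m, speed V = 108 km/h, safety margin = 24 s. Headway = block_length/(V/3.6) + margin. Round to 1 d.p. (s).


V = 108 / 3.6 = 30.0 m/s
Block traversal time = 1128 / 30.0 = 37.6 s
Headway = 37.6 + 24
Headway = 61.6 s

61.6


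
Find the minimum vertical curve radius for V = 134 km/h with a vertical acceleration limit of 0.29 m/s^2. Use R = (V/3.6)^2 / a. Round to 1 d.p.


Convert speed: V = 134 / 3.6 = 37.2222 m/s
V^2 = 1385.4938 m^2/s^2
R_v = 1385.4938 / 0.29
R_v = 4777.6 m

4777.6


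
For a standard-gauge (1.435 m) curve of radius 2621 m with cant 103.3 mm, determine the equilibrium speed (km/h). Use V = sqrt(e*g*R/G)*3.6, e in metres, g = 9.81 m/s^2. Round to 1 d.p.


Convert cant: e = 103.3 mm = 0.1033 m
V_ms = sqrt(0.1033 * 9.81 * 2621 / 1.435)
V_ms = sqrt(1850.906364) = 43.0222 m/s
V = 43.0222 * 3.6 = 154.9 km/h

154.9


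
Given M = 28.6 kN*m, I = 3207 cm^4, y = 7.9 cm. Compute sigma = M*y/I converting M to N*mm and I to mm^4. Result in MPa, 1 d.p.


Convert units:
M = 28.6 kN*m = 28600000 N*mm
y = 7.9 cm = 79 mm
I = 3207 cm^4 = 32070000 mm^4
sigma = 28600000 * 79 / 32070000
sigma = 70.5 MPa

70.5


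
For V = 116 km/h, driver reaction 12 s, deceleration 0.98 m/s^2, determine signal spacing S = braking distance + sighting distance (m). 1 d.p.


V = 116 / 3.6 = 32.2222 m/s
Braking distance = 32.2222^2 / (2*0.98) = 529.7304 m
Sighting distance = 32.2222 * 12 = 386.6667 m
S = 529.7304 + 386.6667 = 916.4 m

916.4


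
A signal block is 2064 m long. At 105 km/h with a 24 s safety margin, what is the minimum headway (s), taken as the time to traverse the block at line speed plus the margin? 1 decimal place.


V = 105 / 3.6 = 29.1667 m/s
Block traversal time = 2064 / 29.1667 = 70.7657 s
Headway = 70.7657 + 24
Headway = 94.8 s

94.8


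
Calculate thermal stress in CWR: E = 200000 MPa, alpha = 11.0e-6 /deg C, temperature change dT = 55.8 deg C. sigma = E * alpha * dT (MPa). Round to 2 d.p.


sigma = E * alpha * dT
sigma = 200000 * 11.0e-6 * 55.8
sigma = 2.2 * 55.8
sigma = 122.76 MPa

122.76


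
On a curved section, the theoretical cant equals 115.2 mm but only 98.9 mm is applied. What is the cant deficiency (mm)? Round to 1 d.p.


Cant deficiency = equilibrium cant - actual cant
CD = 115.2 - 98.9
CD = 16.3 mm

16.3


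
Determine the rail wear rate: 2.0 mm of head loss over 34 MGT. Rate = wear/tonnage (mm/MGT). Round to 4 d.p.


Wear rate = total wear / cumulative tonnage
Rate = 2.0 / 34
Rate = 0.0588 mm/MGT

0.0588


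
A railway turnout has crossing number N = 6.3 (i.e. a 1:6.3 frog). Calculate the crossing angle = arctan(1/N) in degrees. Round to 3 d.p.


1/N = 1/6.3 = 0.15873
angle = arctan(0.15873) = 0.157417 rad
angle = 0.157417 * 180/pi = 9.019 degrees

9.019


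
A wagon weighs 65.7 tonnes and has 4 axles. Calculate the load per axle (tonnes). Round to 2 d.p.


Load per axle = total weight / number of axles
Load = 65.7 / 4
Load = 16.43 tonnes

16.43


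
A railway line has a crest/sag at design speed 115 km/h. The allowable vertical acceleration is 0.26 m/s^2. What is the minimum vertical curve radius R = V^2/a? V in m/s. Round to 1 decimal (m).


Convert speed: V = 115 / 3.6 = 31.9444 m/s
V^2 = 1020.4475 m^2/s^2
R_v = 1020.4475 / 0.26
R_v = 3924.8 m

3924.8


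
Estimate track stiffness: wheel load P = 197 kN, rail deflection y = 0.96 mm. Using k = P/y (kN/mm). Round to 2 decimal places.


Track stiffness k = P / y
k = 197 / 0.96
k = 205.21 kN/mm

205.21


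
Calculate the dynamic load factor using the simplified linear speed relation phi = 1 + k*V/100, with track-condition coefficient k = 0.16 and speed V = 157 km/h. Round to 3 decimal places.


phi = 1 + k * V / 100
phi = 1 + 0.16 * 157 / 100
phi = 1 + 0.2512
phi = 1.251

1.251


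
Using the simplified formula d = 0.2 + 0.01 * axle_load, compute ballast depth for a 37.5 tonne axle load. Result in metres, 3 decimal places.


d = 0.2 + 0.01 * 37.5
d = 0.2 + 0.375
d = 0.575 m

0.575


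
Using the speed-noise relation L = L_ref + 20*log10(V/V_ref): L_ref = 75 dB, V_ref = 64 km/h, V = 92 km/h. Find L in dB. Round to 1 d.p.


V/V_ref = 92 / 64 = 1.4375
log10(1.4375) = 0.157608
20 * 0.157608 = 3.1522
L = 75 + 3.1522 = 78.2 dB

78.2


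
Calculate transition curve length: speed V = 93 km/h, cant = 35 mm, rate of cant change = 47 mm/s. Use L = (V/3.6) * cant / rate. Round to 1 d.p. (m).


Convert speed: V = 93 / 3.6 = 25.8333 m/s
L = 25.8333 * 35 / 47
L = 904.1667 / 47
L = 19.2 m

19.2


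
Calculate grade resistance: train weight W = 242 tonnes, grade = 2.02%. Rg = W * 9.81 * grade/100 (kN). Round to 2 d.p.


Rg = W * 9.81 * grade / 100
Rg = 242 * 9.81 * 2.02 / 100
Rg = 2374.02 * 0.0202
Rg = 47.96 kN

47.96


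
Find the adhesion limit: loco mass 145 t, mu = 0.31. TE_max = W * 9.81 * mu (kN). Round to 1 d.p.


TE_max = W * g * mu
TE_max = 145 * 9.81 * 0.31
TE_max = 1422.45 * 0.31
TE_max = 441.0 kN

441.0


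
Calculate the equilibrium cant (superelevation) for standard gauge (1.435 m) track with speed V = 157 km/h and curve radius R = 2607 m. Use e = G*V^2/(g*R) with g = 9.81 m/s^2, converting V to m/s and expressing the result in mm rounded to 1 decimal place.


Convert speed: V = 157 / 3.6 = 43.6111 m/s
Apply formula: e = 1.435 * 43.6111^2 / (9.81 * 2607)
e = 1.435 * 1901.929 / 25574.67
e = 0.106718 m = 106.7 mm

106.7


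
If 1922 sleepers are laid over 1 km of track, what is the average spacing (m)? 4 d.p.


Spacing = 1000 m / number of sleepers
Spacing = 1000 / 1922
Spacing = 0.5203 m

0.5203


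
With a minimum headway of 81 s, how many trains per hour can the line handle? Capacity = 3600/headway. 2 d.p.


Capacity = 3600 / headway
Capacity = 3600 / 81
Capacity = 44.44 trains/hour

44.44


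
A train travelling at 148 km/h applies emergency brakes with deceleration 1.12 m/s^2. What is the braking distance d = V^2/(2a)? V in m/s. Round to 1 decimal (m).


Convert speed: V = 148 / 3.6 = 41.1111 m/s
V^2 = 1690.1235
d = 1690.1235 / (2 * 1.12)
d = 1690.1235 / 2.24
d = 754.5 m

754.5


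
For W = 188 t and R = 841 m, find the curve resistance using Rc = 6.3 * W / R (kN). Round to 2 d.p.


Rc = 6.3 * W / R
Rc = 6.3 * 188 / 841
Rc = 1184.4 / 841
Rc = 1.41 kN

1.41


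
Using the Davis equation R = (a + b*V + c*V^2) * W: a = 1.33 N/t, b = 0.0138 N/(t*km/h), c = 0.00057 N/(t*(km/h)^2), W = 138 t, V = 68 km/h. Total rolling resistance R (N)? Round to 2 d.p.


b*V = 0.0138 * 68 = 0.9384
c*V^2 = 0.00057 * 4624 = 2.63568
R_per_t = 1.33 + 0.9384 + 2.63568 = 4.90408 N/t
R_total = 4.90408 * 138 = 676.76 N

676.76


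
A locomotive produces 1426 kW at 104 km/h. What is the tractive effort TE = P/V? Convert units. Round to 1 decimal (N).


Convert: P = 1426 kW = 1426000 W
V = 104 / 3.6 = 28.8889 m/s
TE = 1426000 / 28.8889
TE = 49361.5 N

49361.5


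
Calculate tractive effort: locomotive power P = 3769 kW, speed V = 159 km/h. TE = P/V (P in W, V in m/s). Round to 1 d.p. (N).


Convert: P = 3769 kW = 3769000 W
V = 159 / 3.6 = 44.1667 m/s
TE = 3769000 / 44.1667
TE = 85335.8 N

85335.8


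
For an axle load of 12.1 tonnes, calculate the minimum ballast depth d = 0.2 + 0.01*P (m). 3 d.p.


d = 0.2 + 0.01 * 12.1
d = 0.2 + 0.121
d = 0.321 m

0.321


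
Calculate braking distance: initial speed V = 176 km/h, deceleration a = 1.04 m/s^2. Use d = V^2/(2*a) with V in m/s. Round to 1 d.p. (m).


Convert speed: V = 176 / 3.6 = 48.8889 m/s
V^2 = 2390.1235
d = 2390.1235 / (2 * 1.04)
d = 2390.1235 / 2.08
d = 1149.1 m

1149.1


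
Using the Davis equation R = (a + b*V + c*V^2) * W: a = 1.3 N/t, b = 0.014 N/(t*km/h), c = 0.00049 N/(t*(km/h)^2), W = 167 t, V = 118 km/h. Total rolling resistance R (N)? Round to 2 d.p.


b*V = 0.014 * 118 = 1.652
c*V^2 = 0.00049 * 13924 = 6.82276
R_per_t = 1.3 + 1.652 + 6.82276 = 9.77476 N/t
R_total = 9.77476 * 167 = 1632.38 N

1632.38


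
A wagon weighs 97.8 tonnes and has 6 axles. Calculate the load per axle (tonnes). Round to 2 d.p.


Load per axle = total weight / number of axles
Load = 97.8 / 6
Load = 16.30 tonnes

16.30


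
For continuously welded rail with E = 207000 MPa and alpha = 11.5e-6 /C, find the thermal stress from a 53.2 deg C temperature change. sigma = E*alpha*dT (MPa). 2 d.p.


sigma = E * alpha * dT
sigma = 207000 * 11.5e-6 * 53.2
sigma = 2.3805 * 53.2
sigma = 126.64 MPa

126.64


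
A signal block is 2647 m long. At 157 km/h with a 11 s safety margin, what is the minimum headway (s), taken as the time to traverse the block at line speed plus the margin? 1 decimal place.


V = 157 / 3.6 = 43.6111 m/s
Block traversal time = 2647 / 43.6111 = 60.6955 s
Headway = 60.6955 + 11
Headway = 71.7 s

71.7


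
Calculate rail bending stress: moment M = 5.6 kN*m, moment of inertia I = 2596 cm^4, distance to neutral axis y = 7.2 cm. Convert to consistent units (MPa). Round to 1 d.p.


Convert units:
M = 5.6 kN*m = 5600000 N*mm
y = 7.2 cm = 72 mm
I = 2596 cm^4 = 25960000 mm^4
sigma = 5600000 * 72 / 25960000
sigma = 15.5 MPa

15.5


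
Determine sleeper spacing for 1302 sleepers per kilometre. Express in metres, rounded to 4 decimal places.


Spacing = 1000 m / number of sleepers
Spacing = 1000 / 1302
Spacing = 0.7680 m

0.7680


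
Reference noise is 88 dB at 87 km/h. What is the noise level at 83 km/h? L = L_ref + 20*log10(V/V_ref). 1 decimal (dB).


V/V_ref = 83 / 87 = 0.954023
log10(0.954023) = -0.020441
20 * -0.020441 = -0.4088
L = 88 + -0.4088 = 87.6 dB

87.6


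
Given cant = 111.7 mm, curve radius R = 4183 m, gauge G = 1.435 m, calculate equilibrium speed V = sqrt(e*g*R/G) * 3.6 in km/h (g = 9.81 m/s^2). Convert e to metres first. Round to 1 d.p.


Convert cant: e = 111.7 mm = 0.1117 m
V_ms = sqrt(0.1117 * 9.81 * 4183 / 1.435)
V_ms = sqrt(3194.170865) = 56.517 m/s
V = 56.517 * 3.6 = 203.5 km/h

203.5


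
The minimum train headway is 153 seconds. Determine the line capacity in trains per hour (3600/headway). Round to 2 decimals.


Capacity = 3600 / headway
Capacity = 3600 / 153
Capacity = 23.53 trains/hour

23.53


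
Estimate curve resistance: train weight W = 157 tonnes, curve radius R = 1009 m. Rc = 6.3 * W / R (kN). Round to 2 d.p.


Rc = 6.3 * W / R
Rc = 6.3 * 157 / 1009
Rc = 989.1 / 1009
Rc = 0.98 kN

0.98


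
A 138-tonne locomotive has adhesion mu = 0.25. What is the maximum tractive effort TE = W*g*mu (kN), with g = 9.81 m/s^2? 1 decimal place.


TE_max = W * g * mu
TE_max = 138 * 9.81 * 0.25
TE_max = 1353.78 * 0.25
TE_max = 338.4 kN

338.4


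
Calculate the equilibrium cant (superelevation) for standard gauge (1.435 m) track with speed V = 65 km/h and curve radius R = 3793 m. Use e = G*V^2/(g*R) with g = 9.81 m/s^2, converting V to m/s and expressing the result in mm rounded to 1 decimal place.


Convert speed: V = 65 / 3.6 = 18.0556 m/s
Apply formula: e = 1.435 * 18.0556^2 / (9.81 * 3793)
e = 1.435 * 326.0031 / 37209.33
e = 0.012573 m = 12.6 mm

12.6


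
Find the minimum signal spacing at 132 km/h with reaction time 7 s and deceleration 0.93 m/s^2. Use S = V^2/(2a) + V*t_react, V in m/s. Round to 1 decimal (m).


V = 132 / 3.6 = 36.6667 m/s
Braking distance = 36.6667^2 / (2*0.93) = 722.8196 m
Sighting distance = 36.6667 * 7 = 256.6667 m
S = 722.8196 + 256.6667 = 979.5 m

979.5


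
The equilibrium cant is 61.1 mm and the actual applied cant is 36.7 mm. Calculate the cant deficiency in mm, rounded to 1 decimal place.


Cant deficiency = equilibrium cant - actual cant
CD = 61.1 - 36.7
CD = 24.4 mm

24.4


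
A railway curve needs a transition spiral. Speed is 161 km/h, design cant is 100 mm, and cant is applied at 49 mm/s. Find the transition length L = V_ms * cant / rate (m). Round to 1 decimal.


Convert speed: V = 161 / 3.6 = 44.7222 m/s
L = 44.7222 * 100 / 49
L = 4472.2222 / 49
L = 91.3 m

91.3


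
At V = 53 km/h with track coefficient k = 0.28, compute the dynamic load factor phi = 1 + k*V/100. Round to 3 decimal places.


phi = 1 + k * V / 100
phi = 1 + 0.28 * 53 / 100
phi = 1 + 0.1484
phi = 1.148

1.148


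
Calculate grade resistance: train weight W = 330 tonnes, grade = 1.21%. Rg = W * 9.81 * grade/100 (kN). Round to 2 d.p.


Rg = W * 9.81 * grade / 100
Rg = 330 * 9.81 * 1.21 / 100
Rg = 3237.3 * 0.0121
Rg = 39.17 kN

39.17


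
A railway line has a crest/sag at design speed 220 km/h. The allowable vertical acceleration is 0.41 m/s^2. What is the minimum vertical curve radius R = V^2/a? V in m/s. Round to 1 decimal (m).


Convert speed: V = 220 / 3.6 = 61.1111 m/s
V^2 = 3734.5679 m^2/s^2
R_v = 3734.5679 / 0.41
R_v = 9108.7 m

9108.7


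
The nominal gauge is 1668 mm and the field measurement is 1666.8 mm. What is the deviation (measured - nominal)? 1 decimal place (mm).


Deviation = measured - nominal
Deviation = 1666.8 - 1668
Deviation = -1.2 mm

-1.2


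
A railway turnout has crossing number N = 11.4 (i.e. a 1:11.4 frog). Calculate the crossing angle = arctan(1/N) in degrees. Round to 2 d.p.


1/N = 1/11.4 = 0.087719
angle = arctan(0.087719) = 0.087495 rad
angle = 0.087495 * 180/pi = 5.01 degrees

5.01


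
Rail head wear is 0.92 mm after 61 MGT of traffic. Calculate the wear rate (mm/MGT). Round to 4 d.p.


Wear rate = total wear / cumulative tonnage
Rate = 0.92 / 61
Rate = 0.0151 mm/MGT

0.0151


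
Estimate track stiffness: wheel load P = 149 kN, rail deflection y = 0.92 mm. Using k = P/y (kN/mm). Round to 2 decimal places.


Track stiffness k = P / y
k = 149 / 0.92
k = 161.96 kN/mm

161.96


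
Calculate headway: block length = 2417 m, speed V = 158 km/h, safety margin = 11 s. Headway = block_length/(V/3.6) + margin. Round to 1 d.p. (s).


V = 158 / 3.6 = 43.8889 m/s
Block traversal time = 2417 / 43.8889 = 55.0709 s
Headway = 55.0709 + 11
Headway = 66.1 s

66.1


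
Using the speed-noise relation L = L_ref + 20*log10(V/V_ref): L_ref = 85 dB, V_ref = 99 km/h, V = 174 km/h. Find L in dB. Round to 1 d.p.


V/V_ref = 174 / 99 = 1.757576
log10(1.757576) = 0.244914
20 * 0.244914 = 4.8983
L = 85 + 4.8983 = 89.9 dB

89.9


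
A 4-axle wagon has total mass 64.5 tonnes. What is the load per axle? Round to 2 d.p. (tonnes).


Load per axle = total weight / number of axles
Load = 64.5 / 4
Load = 16.13 tonnes

16.13


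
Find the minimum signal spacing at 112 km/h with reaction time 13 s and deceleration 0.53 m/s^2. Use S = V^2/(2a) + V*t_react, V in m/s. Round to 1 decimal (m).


V = 112 / 3.6 = 31.1111 m/s
Braking distance = 31.1111^2 / (2*0.53) = 913.1144 m
Sighting distance = 31.1111 * 13 = 404.4444 m
S = 913.1144 + 404.4444 = 1317.6 m

1317.6


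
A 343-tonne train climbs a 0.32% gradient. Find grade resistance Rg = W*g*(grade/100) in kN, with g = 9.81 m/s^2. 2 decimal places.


Rg = W * 9.81 * grade / 100
Rg = 343 * 9.81 * 0.32 / 100
Rg = 3364.83 * 0.0032
Rg = 10.77 kN

10.77


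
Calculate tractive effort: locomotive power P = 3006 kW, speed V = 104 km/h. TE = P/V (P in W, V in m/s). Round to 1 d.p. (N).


Convert: P = 3006 kW = 3006000 W
V = 104 / 3.6 = 28.8889 m/s
TE = 3006000 / 28.8889
TE = 104053.8 N

104053.8


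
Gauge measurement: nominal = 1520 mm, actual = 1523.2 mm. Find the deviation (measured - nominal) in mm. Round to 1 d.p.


Deviation = measured - nominal
Deviation = 1523.2 - 1520
Deviation = 3.2 mm

3.2


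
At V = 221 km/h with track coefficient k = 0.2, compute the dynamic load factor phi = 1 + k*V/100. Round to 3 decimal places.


phi = 1 + k * V / 100
phi = 1 + 0.2 * 221 / 100
phi = 1 + 0.442
phi = 1.442

1.442


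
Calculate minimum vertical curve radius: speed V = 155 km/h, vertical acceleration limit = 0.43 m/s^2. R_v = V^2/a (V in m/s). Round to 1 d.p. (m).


Convert speed: V = 155 / 3.6 = 43.0556 m/s
V^2 = 1853.7809 m^2/s^2
R_v = 1853.7809 / 0.43
R_v = 4311.1 m

4311.1


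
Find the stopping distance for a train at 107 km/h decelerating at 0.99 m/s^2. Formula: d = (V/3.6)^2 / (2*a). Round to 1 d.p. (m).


Convert speed: V = 107 / 3.6 = 29.7222 m/s
V^2 = 883.4105
d = 883.4105 / (2 * 0.99)
d = 883.4105 / 1.98
d = 446.2 m

446.2


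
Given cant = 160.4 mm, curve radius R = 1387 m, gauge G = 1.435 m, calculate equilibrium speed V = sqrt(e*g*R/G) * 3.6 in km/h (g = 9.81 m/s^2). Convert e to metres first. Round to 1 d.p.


Convert cant: e = 160.4 mm = 0.1604 m
V_ms = sqrt(0.1604 * 9.81 * 1387 / 1.435)
V_ms = sqrt(1520.890445) = 38.9986 m/s
V = 38.9986 * 3.6 = 140.4 km/h

140.4


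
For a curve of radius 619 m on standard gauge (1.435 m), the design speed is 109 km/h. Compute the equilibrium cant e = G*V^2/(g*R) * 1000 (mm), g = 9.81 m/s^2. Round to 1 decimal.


Convert speed: V = 109 / 3.6 = 30.2778 m/s
Apply formula: e = 1.435 * 30.2778^2 / (9.81 * 619)
e = 1.435 * 916.7438 / 6072.39
e = 0.216641 m = 216.6 mm

216.6


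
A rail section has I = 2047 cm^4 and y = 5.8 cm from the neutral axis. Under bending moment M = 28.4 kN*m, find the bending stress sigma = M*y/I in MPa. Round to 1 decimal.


Convert units:
M = 28.4 kN*m = 28400000 N*mm
y = 5.8 cm = 58 mm
I = 2047 cm^4 = 20470000 mm^4
sigma = 28400000 * 58 / 20470000
sigma = 80.5 MPa

80.5


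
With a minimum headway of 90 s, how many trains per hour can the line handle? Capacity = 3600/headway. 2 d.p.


Capacity = 3600 / headway
Capacity = 3600 / 90
Capacity = 40.00 trains/hour

40.00


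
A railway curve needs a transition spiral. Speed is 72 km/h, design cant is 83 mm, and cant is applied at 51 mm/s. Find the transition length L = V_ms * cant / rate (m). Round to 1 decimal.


Convert speed: V = 72 / 3.6 = 20.0 m/s
L = 20.0 * 83 / 51
L = 1660.0 / 51
L = 32.5 m

32.5


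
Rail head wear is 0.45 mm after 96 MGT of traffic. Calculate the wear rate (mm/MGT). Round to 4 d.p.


Wear rate = total wear / cumulative tonnage
Rate = 0.45 / 96
Rate = 0.0047 mm/MGT

0.0047


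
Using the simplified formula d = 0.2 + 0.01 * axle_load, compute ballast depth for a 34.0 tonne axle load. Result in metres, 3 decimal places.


d = 0.2 + 0.01 * 34.0
d = 0.2 + 0.34
d = 0.540 m

0.540


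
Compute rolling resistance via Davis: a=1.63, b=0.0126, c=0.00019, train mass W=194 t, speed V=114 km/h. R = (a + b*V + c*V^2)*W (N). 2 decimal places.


b*V = 0.0126 * 114 = 1.4364
c*V^2 = 0.00019 * 12996 = 2.46924
R_per_t = 1.63 + 1.4364 + 2.46924 = 5.53564 N/t
R_total = 5.53564 * 194 = 1073.91 N

1073.91


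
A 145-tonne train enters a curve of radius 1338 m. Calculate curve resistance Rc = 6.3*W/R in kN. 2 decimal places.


Rc = 6.3 * W / R
Rc = 6.3 * 145 / 1338
Rc = 913.5 / 1338
Rc = 0.68 kN

0.68


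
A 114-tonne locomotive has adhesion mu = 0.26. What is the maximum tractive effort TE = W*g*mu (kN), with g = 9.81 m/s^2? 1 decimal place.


TE_max = W * g * mu
TE_max = 114 * 9.81 * 0.26
TE_max = 1118.34 * 0.26
TE_max = 290.8 kN

290.8


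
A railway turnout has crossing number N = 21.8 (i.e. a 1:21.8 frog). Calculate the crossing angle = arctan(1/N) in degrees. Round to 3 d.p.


1/N = 1/21.8 = 0.045872
angle = arctan(0.045872) = 0.045839 rad
angle = 0.045839 * 180/pi = 2.626 degrees

2.626


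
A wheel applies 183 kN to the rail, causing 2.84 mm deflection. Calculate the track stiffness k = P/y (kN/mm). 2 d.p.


Track stiffness k = P / y
k = 183 / 2.84
k = 64.44 kN/mm

64.44


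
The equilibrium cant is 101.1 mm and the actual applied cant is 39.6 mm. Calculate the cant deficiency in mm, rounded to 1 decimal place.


Cant deficiency = equilibrium cant - actual cant
CD = 101.1 - 39.6
CD = 61.5 mm

61.5


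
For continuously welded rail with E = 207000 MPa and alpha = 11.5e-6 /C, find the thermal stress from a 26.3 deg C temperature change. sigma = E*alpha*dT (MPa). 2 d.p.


sigma = E * alpha * dT
sigma = 207000 * 11.5e-6 * 26.3
sigma = 2.3805 * 26.3
sigma = 62.61 MPa

62.61


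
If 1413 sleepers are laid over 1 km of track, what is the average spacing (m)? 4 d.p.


Spacing = 1000 m / number of sleepers
Spacing = 1000 / 1413
Spacing = 0.7077 m

0.7077


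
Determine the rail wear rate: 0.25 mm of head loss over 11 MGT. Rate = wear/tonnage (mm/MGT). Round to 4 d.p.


Wear rate = total wear / cumulative tonnage
Rate = 0.25 / 11
Rate = 0.0227 mm/MGT

0.0227


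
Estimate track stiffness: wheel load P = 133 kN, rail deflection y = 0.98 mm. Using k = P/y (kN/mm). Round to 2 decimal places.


Track stiffness k = P / y
k = 133 / 0.98
k = 135.71 kN/mm

135.71


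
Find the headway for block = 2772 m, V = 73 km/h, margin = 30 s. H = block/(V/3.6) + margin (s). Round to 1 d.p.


V = 73 / 3.6 = 20.2778 m/s
Block traversal time = 2772 / 20.2778 = 136.7014 s
Headway = 136.7014 + 30
Headway = 166.7 s

166.7


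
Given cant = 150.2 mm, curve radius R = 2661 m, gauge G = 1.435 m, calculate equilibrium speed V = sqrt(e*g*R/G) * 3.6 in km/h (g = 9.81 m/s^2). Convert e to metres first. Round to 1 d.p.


Convert cant: e = 150.2 mm = 0.1502 m
V_ms = sqrt(0.1502 * 9.81 * 2661 / 1.435)
V_ms = sqrt(2732.322217) = 52.2716 m/s
V = 52.2716 * 3.6 = 188.2 km/h

188.2


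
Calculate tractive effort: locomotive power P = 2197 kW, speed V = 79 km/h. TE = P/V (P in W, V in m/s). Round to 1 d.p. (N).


Convert: P = 2197 kW = 2197000 W
V = 79 / 3.6 = 21.9444 m/s
TE = 2197000 / 21.9444
TE = 100116.5 N

100116.5
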